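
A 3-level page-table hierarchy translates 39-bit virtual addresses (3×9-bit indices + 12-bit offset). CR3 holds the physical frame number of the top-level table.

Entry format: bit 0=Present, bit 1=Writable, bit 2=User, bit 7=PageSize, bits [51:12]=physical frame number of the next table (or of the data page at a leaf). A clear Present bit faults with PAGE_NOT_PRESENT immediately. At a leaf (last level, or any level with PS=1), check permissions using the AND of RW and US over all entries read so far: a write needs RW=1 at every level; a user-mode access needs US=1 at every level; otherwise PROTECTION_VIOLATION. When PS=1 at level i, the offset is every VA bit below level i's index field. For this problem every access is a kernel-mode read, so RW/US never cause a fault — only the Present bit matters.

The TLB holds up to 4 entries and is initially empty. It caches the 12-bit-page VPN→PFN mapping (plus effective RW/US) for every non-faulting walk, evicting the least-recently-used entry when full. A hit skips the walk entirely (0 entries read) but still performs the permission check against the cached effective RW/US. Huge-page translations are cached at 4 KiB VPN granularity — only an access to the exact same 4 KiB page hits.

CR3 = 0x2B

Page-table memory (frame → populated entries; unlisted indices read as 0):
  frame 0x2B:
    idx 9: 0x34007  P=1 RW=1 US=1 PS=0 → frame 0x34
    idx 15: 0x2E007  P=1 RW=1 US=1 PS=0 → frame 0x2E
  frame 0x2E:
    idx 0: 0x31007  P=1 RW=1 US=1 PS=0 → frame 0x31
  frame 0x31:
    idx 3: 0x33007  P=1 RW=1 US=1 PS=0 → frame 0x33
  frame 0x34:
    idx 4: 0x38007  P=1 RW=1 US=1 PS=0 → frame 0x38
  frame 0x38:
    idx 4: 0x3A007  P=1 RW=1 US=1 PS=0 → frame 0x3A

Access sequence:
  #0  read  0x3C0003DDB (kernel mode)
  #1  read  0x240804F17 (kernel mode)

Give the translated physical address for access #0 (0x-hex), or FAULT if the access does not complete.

Trace:
#0 VA=0x3C0003DDB (r,kernel):
  [0] read 0x2B idx=15: raw=0x2E007 flags P=1 W=1 U=1 S=0
  [1] read 0x2E idx=0: raw=0x31007 flags P=1 W=1 U=1 S=0
  [2] read 0x31 idx=3: raw=0x33007 flags P=1 W=1 U=1 S=0
  → PA=0x33DDB  (3 entries read)
#1 VA=0x240804F17 (r,kernel):
  [0] read 0x2B idx=9: raw=0x34007 flags P=1 W=1 U=1 S=0
  [1] read 0x34 idx=4: raw=0x38007 flags P=1 W=1 U=1 S=0
  [2] read 0x38 idx=4: raw=0x3A007 flags P=1 W=1 U=1 S=0
  → PA=0x3AF17  (3 entries read)

Access #0 PA: 0x33DDB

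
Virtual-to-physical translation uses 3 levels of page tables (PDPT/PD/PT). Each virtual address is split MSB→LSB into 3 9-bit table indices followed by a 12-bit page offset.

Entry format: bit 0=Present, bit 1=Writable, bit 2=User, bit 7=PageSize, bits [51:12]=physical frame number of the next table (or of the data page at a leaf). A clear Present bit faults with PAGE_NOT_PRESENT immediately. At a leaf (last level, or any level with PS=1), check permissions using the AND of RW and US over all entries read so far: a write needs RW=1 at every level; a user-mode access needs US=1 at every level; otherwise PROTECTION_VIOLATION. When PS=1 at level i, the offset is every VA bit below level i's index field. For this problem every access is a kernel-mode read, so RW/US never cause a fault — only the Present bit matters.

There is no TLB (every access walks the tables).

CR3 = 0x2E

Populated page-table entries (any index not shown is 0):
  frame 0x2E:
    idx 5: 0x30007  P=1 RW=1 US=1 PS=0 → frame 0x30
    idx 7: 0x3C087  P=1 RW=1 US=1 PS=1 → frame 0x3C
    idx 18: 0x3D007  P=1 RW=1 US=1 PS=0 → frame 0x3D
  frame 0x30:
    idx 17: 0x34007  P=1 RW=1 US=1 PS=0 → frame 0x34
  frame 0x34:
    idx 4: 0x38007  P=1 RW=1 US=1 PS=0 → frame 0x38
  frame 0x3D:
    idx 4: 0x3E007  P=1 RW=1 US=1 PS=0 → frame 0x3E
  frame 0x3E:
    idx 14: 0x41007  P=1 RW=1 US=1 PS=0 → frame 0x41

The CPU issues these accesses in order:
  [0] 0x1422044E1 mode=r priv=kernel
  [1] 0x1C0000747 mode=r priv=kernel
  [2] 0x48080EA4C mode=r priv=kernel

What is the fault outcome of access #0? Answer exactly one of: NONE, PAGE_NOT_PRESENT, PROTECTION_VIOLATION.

Trace:
#0 VA=0x1422044E1 (r,kernel):
  [0] read 0x2E idx=5: raw=0x30007 flags P=1 W=1 U=1 S=0
  [1] read 0x30 idx=17: raw=0x34007 flags P=1 W=1 U=1 S=0
  [2] read 0x34 idx=4: raw=0x38007 flags P=1 W=1 U=1 S=0
  ✓ 0x384E1  — 3 lookups
#1 VA=0x1C0000747 (r,kernel):
  [0] read 0x2E idx=7: raw=0x3C087 flags P=1 W=1 U=1 S=1
  ✓ 0x3C747 (huge @L0)  — 1 lookups
#2 VA=0x48080EA4C (r,kernel):
  [0] read 0x2E idx=18: raw=0x3D007 flags P=1 W=1 U=1 S=0
  [1] read 0x3D idx=4: raw=0x3E007 flags P=1 W=1 U=1 S=0
  [2] read 0x3E idx=14: raw=0x41007 flags P=1 W=1 U=1 S=0
  ✓ 0x41A4C  — 3 lookups

Access #0 fault: NONE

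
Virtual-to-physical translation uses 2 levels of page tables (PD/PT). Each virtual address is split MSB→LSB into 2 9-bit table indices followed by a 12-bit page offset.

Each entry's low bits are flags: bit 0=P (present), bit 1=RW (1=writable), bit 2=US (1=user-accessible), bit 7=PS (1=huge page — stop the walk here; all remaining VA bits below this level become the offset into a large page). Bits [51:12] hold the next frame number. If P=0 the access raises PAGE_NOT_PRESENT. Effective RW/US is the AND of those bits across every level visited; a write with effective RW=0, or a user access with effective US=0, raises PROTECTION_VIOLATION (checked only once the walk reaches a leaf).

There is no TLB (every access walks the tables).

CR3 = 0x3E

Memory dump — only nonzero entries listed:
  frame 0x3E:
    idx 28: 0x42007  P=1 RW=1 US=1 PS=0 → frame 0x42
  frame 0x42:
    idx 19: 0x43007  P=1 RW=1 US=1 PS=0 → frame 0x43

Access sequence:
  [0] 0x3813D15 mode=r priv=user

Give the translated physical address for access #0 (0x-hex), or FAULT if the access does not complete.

Walk each access:
#0 VA=0x3813D15 (r,user):
  L0: frame=0x3E idx=28 entry=0x42007 [P=1 RW=1 US=1 PS=0]
  L1: frame=0x42 idx=19 entry=0x43007 [P=1 RW=1 US=1 PS=0]
  ✓ 0x43D15  — 2 lookups

Access #0 PA: 0x43D15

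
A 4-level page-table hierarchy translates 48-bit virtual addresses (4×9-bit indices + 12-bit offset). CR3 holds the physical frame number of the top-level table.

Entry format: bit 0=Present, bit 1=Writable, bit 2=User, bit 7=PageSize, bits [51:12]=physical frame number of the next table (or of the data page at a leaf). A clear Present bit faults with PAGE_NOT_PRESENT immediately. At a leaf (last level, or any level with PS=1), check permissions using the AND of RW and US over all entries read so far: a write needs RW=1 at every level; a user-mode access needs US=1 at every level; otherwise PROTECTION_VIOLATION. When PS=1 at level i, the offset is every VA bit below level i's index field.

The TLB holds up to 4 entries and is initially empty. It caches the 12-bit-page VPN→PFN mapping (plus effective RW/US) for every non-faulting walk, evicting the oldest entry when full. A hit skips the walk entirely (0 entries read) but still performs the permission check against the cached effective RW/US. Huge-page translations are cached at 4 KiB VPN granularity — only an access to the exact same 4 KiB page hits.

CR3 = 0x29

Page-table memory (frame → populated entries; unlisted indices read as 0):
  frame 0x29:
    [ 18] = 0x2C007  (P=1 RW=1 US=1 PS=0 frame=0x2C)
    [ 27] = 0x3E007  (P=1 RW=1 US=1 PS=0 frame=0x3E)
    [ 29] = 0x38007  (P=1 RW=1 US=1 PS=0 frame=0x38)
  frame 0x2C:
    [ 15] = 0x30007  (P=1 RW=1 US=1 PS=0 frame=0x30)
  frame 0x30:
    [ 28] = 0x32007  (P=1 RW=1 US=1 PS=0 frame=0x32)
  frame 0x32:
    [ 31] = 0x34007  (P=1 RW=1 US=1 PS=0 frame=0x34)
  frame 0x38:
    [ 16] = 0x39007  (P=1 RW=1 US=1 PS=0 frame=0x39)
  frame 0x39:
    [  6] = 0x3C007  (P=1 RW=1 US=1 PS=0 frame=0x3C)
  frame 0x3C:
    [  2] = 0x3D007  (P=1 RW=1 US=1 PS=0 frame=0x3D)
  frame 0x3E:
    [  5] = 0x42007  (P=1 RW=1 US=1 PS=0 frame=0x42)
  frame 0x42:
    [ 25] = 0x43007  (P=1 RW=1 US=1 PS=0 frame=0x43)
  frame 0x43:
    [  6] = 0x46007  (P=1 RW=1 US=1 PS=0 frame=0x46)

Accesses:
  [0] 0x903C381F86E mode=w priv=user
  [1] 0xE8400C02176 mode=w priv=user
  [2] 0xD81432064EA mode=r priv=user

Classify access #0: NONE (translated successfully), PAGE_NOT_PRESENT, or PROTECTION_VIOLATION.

Trace:
#0 VA=0x903C381F86E (w,user):
  L0 @0x29[18] → 0x2C007  P=1,RW=1,US=1,PS=0
  L1 @0x2C[15] → 0x30007  P=1,RW=1,US=1,PS=0
  L2 @0x30[28] → 0x32007  P=1,RW=1,US=1,PS=0
  L3 @0x32[31] → 0x34007  P=1,RW=1,US=1,PS=0
  → PA=0x3486E  (4 entries read)
#1 VA=0xE8400C02176 (w,user):
  L0 @0x29[29] → 0x38007  P=1,RW=1,US=1,PS=0
  L1 @0x38[16] → 0x39007  P=1,RW=1,US=1,PS=0
  L2 @0x39[6] → 0x3C007  P=1,RW=1,US=1,PS=0
  L3 @0x3C[2] → 0x3D007  P=1,RW=1,US=1,PS=0
  → PA=0x3D176  (4 entries read)
#2 VA=0xD81432064EA (r,user):
  L0 @0x29[27] → 0x3E007  P=1,RW=1,US=1,PS=0
  L1 @0x3E[5] → 0x42007  P=1,RW=1,US=1,PS=0
  L2 @0x42[25] → 0x43007  P=1,RW=1,US=1,PS=0
  L3 @0x43[6] → 0x46007  P=1,RW=1,US=1,PS=0
  → PA=0x464EA  (4 entries read)

Access #0 fault: NONE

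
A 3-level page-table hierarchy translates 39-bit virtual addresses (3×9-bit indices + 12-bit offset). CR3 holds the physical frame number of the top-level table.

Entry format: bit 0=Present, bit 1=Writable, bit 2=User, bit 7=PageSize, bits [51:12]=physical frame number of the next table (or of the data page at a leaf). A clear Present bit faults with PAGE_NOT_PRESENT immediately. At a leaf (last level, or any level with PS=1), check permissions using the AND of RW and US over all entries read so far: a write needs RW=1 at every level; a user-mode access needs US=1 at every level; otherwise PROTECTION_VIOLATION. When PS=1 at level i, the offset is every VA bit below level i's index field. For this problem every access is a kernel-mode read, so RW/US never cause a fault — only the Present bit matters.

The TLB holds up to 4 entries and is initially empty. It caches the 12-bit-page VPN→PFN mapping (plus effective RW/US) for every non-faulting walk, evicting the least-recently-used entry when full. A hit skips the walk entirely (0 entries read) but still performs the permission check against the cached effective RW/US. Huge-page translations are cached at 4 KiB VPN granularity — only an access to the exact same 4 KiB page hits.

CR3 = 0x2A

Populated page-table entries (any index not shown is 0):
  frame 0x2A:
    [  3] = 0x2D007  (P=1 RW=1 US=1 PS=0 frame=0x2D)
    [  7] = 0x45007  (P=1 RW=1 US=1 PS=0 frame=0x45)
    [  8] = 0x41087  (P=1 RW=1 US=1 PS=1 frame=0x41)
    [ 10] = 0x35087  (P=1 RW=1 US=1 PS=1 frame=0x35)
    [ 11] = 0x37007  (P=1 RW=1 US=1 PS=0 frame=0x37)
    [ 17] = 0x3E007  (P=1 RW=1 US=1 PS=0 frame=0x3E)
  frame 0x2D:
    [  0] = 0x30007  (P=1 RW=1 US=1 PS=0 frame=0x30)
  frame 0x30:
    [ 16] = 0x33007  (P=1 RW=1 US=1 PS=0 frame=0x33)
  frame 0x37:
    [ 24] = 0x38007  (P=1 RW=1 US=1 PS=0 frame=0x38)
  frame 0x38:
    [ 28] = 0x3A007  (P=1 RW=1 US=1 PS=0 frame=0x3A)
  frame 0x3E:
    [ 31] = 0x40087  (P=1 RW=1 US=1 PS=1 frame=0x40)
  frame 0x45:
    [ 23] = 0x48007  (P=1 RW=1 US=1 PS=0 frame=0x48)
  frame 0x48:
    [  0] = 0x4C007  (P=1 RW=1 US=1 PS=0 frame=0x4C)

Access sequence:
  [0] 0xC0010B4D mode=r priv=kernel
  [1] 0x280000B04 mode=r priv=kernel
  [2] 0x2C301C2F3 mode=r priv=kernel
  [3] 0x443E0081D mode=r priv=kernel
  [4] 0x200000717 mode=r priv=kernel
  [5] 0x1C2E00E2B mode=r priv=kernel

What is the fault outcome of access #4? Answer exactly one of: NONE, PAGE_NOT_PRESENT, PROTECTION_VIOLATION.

Trace:
#0 VA=0xC0010B4D (r,kernel):
  L0: frame=0x2A idx=3 entry=0x2D007 [P=1 RW=1 US=1 PS=0]
  L1: frame=0x2D idx=0 entry=0x30007 [P=1 RW=1 US=1 PS=0]
  L2: frame=0x30 idx=16 entry=0x33007 [P=1 RW=1 US=1 PS=0]
  ⇒ phys 0x33B4D  [3 reads]
#1 VA=0x280000B04 (r,kernel):
  L0: frame=0x2A idx=10 entry=0x35087 [P=1 RW=1 US=1 PS=1]
  ⇒ phys 0x35B04 (huge @L0)  [1 reads]
#2 VA=0x2C301C2F3 (r,kernel):
  L0: frame=0x2A idx=11 entry=0x37007 [P=1 RW=1 US=1 PS=0]
  L1: frame=0x37 idx=24 entry=0x38007 [P=1 RW=1 US=1 PS=0]
  L2: frame=0x38 idx=28 entry=0x3A007 [P=1 RW=1 US=1 PS=0]
  ⇒ phys 0x3A2F3  [3 reads]
#3 VA=0x443E0081D (r,kernel):
  L0: frame=0x2A idx=17 entry=0x3E007 [P=1 RW=1 US=1 PS=0]
  L1: frame=0x3E idx=31 entry=0x40087 [P=1 RW=1 US=1 PS=1]
  ⇒ phys 0x4081D (huge @L1)  [2 reads]
#4 VA=0x200000717 (r,kernel):
  L0: frame=0x2A idx=8 entry=0x41087 [P=1 RW=1 US=1 PS=1]
  ⇒ phys 0x41717 (huge @L0)  [1 reads]
#5 VA=0x1C2E00E2B (r,kernel):
  L0: frame=0x2A idx=7 entry=0x45007 [P=1 RW=1 US=1 PS=0]
  L1: frame=0x45 idx=23 entry=0x48007 [P=1 RW=1 US=1 PS=0]
  L2: frame=0x48 idx=0 entry=0x4C007 [P=1 RW=1 US=1 PS=0]
  ⇒ phys 0x4CE2B  [3 reads]

Access #4 fault: NONE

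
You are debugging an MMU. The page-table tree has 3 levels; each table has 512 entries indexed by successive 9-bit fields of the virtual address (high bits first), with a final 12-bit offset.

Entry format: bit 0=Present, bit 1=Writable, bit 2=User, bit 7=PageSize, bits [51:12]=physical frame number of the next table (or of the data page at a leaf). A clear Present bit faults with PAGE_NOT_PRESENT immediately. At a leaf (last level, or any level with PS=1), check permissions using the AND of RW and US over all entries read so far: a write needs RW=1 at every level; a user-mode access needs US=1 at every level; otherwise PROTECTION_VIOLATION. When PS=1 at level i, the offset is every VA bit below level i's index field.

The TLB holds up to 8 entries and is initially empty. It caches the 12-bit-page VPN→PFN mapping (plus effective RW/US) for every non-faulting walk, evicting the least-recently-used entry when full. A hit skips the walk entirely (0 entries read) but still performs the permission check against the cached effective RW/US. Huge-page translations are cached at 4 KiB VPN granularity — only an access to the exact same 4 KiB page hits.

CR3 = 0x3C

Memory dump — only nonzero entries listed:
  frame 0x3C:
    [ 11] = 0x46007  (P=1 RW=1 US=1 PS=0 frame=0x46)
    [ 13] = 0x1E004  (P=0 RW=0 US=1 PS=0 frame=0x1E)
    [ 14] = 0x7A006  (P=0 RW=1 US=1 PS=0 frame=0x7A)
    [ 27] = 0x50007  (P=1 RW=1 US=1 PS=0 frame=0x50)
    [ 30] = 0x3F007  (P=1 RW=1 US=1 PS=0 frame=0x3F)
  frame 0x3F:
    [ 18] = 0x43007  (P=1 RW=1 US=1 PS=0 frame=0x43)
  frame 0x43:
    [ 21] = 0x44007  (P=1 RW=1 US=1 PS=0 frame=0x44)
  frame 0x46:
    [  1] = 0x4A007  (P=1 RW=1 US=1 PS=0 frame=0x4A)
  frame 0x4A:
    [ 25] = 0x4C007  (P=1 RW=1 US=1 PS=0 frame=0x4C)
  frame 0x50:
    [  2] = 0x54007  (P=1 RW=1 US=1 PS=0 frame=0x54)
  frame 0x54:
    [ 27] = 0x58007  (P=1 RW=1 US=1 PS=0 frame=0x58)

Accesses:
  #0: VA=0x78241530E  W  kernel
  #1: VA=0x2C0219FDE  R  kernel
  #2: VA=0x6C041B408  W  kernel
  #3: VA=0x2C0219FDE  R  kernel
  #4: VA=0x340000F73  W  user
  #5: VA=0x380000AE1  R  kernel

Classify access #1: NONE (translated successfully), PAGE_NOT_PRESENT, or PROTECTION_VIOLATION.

Walk each access:
#0 VA=0x78241530E (w,kernel):
  L0: frame=0x3C idx=30 entry=0x3F007 [P=1 RW=1 US=1 PS=0]
  L1: frame=0x3F idx=18 entry=0x43007 [P=1 RW=1 US=1 PS=0]
  L2: frame=0x43 idx=21 entry=0x44007 [P=1 RW=1 US=1 PS=0]
  ✓ 0x4430E  — 3 lookups
#1 VA=0x2C0219FDE (r,kernel):
  L0: frame=0x3C idx=11 entry=0x46007 [P=1 RW=1 US=1 PS=0]
  L1: frame=0x46 idx=1 entry=0x4A007 [P=1 RW=1 US=1 PS=0]
  L2: frame=0x4A idx=25 entry=0x4C007 [P=1 RW=1 US=1 PS=0]
  ✓ 0x4CFDE  — 3 lookups
#2 VA=0x6C041B408 (w,kernel):
  L0: frame=0x3C idx=27 entry=0x50007 [P=1 RW=1 US=1 PS=0]
  L1: frame=0x50 idx=2 entry=0x54007 [P=1 RW=1 US=1 PS=0]
  L2: frame=0x54 idx=27 entry=0x58007 [P=1 RW=1 US=1 PS=0]
  ✓ 0x58408  — 3 lookups
#3 VA=0x2C0219FDE (r,kernel):
  TLB hit vpn=0x2C0219 → PA=0x4CFDE
#4 VA=0x340000F73 (w,user):
  L0: frame=0x3C idx=13 entry=0x1E004 [P=0 RW=0 US=1 PS=0]
  ✗ PAGE_NOT_PRESENT  [1 reads]
#5 VA=0x380000AE1 (r,kernel):
  L0: frame=0x3C idx=14 entry=0x7A006 [P=0 RW=1 US=1 PS=0]
  ✗ PAGE_NOT_PRESENT  [1 reads]

Access #1 fault: NONE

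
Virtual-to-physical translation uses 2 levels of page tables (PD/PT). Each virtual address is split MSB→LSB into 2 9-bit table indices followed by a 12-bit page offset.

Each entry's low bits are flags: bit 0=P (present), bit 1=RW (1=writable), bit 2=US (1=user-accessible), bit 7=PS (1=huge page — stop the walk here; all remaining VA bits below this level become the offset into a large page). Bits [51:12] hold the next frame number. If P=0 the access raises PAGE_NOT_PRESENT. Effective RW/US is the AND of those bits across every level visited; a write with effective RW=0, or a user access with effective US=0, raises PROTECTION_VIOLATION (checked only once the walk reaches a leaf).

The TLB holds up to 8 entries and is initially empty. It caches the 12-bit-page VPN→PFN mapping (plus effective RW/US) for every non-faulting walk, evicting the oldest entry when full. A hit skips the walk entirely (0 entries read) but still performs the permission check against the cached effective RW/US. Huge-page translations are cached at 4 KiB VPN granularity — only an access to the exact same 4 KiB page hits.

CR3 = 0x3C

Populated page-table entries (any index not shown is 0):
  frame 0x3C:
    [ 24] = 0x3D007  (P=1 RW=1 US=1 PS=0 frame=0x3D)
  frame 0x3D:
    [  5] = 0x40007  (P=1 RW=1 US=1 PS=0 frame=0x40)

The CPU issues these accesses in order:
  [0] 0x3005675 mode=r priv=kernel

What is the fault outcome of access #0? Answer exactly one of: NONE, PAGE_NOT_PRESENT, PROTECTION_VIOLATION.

Trace:
#0 VA=0x3005675 (r,kernel):
  [0] read 0x3C idx=24: raw=0x3D007 flags P=1 W=1 U=1 S=0
  [1] read 0x3D idx=5: raw=0x40007 flags P=1 W=1 U=1 S=0
  → PA=0x40675  (2 entries read)

Access #0 fault: NONE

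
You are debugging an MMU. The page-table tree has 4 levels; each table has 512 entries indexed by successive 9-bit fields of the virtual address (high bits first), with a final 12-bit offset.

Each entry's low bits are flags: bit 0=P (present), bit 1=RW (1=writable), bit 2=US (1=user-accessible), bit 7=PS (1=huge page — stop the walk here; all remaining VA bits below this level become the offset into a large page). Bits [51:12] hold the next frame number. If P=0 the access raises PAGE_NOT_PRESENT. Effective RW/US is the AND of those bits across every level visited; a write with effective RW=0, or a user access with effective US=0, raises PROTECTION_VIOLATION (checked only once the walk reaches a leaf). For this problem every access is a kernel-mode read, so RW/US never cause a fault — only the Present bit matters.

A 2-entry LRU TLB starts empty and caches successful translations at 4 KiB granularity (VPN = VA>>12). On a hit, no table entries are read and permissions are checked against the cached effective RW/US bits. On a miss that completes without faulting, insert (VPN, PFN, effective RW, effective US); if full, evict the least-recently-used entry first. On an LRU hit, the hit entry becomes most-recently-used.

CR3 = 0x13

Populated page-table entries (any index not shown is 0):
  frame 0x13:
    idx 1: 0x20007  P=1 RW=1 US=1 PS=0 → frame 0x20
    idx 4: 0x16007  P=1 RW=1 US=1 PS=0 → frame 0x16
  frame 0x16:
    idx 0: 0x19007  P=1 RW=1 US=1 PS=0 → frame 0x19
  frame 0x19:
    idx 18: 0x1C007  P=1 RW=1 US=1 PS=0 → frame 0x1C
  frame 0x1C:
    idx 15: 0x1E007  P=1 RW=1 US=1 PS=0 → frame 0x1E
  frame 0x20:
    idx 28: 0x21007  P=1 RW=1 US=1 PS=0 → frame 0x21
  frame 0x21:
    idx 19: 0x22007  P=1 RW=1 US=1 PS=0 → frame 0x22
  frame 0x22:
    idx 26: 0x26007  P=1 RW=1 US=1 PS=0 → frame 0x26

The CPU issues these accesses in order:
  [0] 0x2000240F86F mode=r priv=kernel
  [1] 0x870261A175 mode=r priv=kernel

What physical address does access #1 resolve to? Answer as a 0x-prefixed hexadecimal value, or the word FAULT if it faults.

Trace:
#0 VA=0x2000240F86F (r,kernel):
  [0] read 0x13 idx=4: raw=0x16007 flags P=1 W=1 U=1 S=0
  [1] read 0x16 idx=0: raw=0x19007 flags P=1 W=1 U=1 S=0
  [2] read 0x19 idx=18: raw=0x1C007 flags P=1 W=1 U=1 S=0
  [3] read 0x1C idx=15: raw=0x1E007 flags P=1 W=1 U=1 S=0
  ✓ 0x1E86F  — 4 lookups
#1 VA=0x870261A175 (r,kernel):
  [0] read 0x13 idx=1: raw=0x20007 flags P=1 W=1 U=1 S=0
  [1] read 0x20 idx=28: raw=0x21007 flags P=1 W=1 U=1 S=0
  [2] read 0x21 idx=19: raw=0x22007 flags P=1 W=1 U=1 S=0
  [3] read 0x22 idx=26: raw=0x26007 flags P=1 W=1 U=1 S=0
  ✓ 0x26175  — 4 lookups

Access #1 PA: 0x26175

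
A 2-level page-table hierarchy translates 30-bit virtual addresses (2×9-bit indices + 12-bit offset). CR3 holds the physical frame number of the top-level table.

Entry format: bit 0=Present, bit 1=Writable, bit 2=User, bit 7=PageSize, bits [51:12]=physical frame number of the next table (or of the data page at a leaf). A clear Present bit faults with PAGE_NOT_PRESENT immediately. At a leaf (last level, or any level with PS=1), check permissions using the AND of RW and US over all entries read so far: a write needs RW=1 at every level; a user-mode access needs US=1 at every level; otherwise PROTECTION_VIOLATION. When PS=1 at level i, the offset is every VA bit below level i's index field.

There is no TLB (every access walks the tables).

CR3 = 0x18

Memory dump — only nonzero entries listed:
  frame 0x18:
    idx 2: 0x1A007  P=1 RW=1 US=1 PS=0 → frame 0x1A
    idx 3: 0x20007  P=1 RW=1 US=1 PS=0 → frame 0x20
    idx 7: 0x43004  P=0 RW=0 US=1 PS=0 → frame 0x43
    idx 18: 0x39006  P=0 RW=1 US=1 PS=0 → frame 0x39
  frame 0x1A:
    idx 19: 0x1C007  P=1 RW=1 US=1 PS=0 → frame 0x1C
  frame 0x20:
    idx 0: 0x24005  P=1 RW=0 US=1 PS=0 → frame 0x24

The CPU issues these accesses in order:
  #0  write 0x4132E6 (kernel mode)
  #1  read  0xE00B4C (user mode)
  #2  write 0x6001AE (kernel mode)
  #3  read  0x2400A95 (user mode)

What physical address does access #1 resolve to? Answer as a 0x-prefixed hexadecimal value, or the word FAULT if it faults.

Walk each access:
#0 VA=0x4132E6 (w,kernel):
  L0: frame=0x18 idx=2 entry=0x1A007 [P=1 RW=1 US=1 PS=0]
  L1: frame=0x1A idx=19 entry=0x1C007 [P=1 RW=1 US=1 PS=0]
  ✓ 0x1C2E6  — 2 lookups
#1 VA=0xE00B4C (r,user):
  L0: frame=0x18 idx=7 entry=0x43004 [P=0 RW=0 US=1 PS=0]
  ✗ PAGE_NOT_PRESENT  [1 reads]
#2 VA=0x6001AE (w,kernel):
  L0: frame=0x18 idx=3 entry=0x20007 [P=1 RW=1 US=1 PS=0]
  L1: frame=0x20 idx=0 entry=0x24005 [P=1 RW=0 US=1 PS=0]
  ✗ PROTECTION_VIOLATION  [2 reads]
#3 VA=0x2400A95 (r,user):
  L0: frame=0x18 idx=18 entry=0x39006 [P=0 RW=1 US=1 PS=0]
  ✗ PAGE_NOT_PRESENT  [1 reads]

Access #1 PA: FAULT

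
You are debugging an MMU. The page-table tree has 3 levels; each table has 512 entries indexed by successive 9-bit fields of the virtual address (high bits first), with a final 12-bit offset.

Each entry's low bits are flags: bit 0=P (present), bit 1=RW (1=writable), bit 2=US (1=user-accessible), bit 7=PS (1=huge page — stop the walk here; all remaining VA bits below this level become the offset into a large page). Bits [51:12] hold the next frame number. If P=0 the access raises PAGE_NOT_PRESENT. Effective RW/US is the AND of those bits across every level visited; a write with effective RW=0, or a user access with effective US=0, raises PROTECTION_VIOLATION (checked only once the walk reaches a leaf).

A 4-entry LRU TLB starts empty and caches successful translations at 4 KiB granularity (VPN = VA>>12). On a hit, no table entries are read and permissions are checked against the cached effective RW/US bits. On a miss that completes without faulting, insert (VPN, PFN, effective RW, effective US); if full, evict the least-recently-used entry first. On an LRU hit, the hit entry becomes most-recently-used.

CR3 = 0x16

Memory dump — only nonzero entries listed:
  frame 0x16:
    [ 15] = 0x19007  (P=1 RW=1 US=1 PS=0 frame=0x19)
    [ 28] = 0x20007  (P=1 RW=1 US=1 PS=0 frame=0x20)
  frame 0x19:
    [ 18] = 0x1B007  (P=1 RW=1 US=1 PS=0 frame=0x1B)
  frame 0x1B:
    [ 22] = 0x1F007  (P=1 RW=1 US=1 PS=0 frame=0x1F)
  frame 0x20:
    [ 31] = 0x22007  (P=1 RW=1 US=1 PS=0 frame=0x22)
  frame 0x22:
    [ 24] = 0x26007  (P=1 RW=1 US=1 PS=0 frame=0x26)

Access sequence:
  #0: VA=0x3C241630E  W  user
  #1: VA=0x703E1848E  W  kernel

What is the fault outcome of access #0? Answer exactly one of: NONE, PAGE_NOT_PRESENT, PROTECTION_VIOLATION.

Walk each access:
#0 VA=0x3C241630E (w,user):
  [0] read 0x16 idx=15: raw=0x19007 flags P=1 W=1 U=1 S=0
  [1] read 0x19 idx=18: raw=0x1B007 flags P=1 W=1 U=1 S=0
  [2] read 0x1B idx=22: raw=0x1F007 flags P=1 W=1 U=1 S=0
  ⇒ phys 0x1F30E  [3 reads]
#1 VA=0x703E1848E (w,kernel):
  [0] read 0x16 idx=28: raw=0x20007 flags P=1 W=1 U=1 S=0
  [1] read 0x20 idx=31: raw=0x22007 flags P=1 W=1 U=1 S=0
  [2] read 0x22 idx=24: raw=0x26007 flags P=1 W=1 U=1 S=0
  ⇒ phys 0x2648E  [3 reads]

Access #0 fault: NONE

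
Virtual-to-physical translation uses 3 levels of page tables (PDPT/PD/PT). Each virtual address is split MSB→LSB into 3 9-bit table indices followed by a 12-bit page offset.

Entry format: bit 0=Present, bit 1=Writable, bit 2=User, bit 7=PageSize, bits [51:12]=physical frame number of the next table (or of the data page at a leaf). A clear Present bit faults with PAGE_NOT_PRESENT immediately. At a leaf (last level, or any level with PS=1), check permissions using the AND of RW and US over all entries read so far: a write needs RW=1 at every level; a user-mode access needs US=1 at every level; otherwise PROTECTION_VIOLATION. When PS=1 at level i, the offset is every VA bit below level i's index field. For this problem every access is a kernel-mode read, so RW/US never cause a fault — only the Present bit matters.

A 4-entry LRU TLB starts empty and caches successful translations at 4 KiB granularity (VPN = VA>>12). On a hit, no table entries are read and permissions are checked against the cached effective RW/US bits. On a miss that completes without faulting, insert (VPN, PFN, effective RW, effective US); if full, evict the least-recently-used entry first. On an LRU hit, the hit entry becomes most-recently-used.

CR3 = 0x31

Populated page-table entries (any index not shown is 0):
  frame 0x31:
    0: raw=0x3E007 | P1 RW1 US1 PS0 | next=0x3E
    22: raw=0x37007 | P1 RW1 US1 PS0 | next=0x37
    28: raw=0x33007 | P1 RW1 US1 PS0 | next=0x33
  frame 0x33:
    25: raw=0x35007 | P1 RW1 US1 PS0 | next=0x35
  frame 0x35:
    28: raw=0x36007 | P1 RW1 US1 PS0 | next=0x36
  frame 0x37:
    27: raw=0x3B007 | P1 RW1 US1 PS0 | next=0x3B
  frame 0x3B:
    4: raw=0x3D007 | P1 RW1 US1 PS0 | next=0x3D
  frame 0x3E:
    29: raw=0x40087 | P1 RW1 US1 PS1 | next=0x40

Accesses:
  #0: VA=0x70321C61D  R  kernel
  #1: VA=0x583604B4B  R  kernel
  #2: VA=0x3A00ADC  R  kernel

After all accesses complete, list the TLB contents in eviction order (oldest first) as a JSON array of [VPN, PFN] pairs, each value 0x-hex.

Per-access translation:
#0 VA=0x70321C61D (r,kernel):
  L0: frame=0x31 idx=28 entry=0x33007 [P=1 RW=1 US=1 PS=0]
  L1: frame=0x33 idx=25 entry=0x35007 [P=1 RW=1 US=1 PS=0]
  L2: frame=0x35 idx=28 entry=0x36007 [P=1 RW=1 US=1 PS=0]
  ✓ 0x3661D  — 3 lookups
#1 VA=0x583604B4B (r,kernel):
  L0: frame=0x31 idx=22 entry=0x37007 [P=1 RW=1 US=1 PS=0]
  L1: frame=0x37 idx=27 entry=0x3B007 [P=1 RW=1 US=1 PS=0]
  L2: frame=0x3B idx=4 entry=0x3D007 [P=1 RW=1 US=1 PS=0]
  ✓ 0x3DB4B  — 3 lookups
#2 VA=0x3A00ADC (r,kernel):
  L0: frame=0x31 idx=0 entry=0x3E007 [P=1 RW=1 US=1 PS=0]
  L1: frame=0x3E idx=29 entry=0x40087 [P=1 RW=1 US=1 PS=1]
  ✓ 0x40ADC (huge @L1)  — 2 lookups

TLB: [["0x70321C", "0x36"], ["0x583604", "0x3D"], ["0x3A00", "0x40"]]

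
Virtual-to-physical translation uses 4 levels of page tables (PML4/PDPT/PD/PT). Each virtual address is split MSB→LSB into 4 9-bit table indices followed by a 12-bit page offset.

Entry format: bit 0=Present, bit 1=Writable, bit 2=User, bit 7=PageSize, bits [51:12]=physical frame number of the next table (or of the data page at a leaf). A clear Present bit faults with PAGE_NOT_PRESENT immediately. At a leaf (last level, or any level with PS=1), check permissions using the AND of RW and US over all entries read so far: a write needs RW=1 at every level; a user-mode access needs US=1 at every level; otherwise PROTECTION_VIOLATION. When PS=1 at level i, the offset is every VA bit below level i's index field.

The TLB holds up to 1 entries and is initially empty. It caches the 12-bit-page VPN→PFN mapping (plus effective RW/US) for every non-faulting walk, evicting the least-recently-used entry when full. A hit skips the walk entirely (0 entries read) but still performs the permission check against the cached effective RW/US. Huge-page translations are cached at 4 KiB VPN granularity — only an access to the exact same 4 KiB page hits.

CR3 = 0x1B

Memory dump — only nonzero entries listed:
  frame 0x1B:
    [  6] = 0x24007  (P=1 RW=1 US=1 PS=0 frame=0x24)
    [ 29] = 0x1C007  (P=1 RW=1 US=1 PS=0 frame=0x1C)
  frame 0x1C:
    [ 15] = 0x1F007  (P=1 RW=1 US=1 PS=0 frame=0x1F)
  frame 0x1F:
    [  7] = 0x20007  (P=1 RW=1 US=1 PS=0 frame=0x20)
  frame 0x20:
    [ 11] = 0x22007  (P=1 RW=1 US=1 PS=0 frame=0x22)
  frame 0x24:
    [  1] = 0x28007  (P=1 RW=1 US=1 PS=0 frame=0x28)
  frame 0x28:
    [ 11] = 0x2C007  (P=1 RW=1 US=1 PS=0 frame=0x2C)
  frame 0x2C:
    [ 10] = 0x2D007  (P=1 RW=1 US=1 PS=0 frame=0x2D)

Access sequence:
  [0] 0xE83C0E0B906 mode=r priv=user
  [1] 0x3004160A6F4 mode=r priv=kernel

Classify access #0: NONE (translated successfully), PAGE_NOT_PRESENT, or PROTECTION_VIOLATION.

Trace:
#0 VA=0xE83C0E0B906 (r,user):
  L0: frame=0x1B idx=29 entry=0x1C007 [P=1 RW=1 US=1 PS=0]
  L1: frame=0x1C idx=15 entry=0x1F007 [P=1 RW=1 US=1 PS=0]
  L2: frame=0x1F idx=7 entry=0x20007 [P=1 RW=1 US=1 PS=0]
  L3: frame=0x20 idx=11 entry=0x22007 [P=1 RW=1 US=1 PS=0]
  → PA=0x22906  (4 entries read)
#1 VA=0x3004160A6F4 (r,kernel):
  L0: frame=0x1B idx=6 entry=0x24007 [P=1 RW=1 US=1 PS=0]
  L1: frame=0x24 idx=1 entry=0x28007 [P=1 RW=1 US=1 PS=0]
  L2: frame=0x28 idx=11 entry=0x2C007 [P=1 RW=1 US=1 PS=0]
  L3: frame=0x2C idx=10 entry=0x2D007 [P=1 RW=1 US=1 PS=0]
  → PA=0x2D6F4  (4 entries read)

Access #0 fault: NONE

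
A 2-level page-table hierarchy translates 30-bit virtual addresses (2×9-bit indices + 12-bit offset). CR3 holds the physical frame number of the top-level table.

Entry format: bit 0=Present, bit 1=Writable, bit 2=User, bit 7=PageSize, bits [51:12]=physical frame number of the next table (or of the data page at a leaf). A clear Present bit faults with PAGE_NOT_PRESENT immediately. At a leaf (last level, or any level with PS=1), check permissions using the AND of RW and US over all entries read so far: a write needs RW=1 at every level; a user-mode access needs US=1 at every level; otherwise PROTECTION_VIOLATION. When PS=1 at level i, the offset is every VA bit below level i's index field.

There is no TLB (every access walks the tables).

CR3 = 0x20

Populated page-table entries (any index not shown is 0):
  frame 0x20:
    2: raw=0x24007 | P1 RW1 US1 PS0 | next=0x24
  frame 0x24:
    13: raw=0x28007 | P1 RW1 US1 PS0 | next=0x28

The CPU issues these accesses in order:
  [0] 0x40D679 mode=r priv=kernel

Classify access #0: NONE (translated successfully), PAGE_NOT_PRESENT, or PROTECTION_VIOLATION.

Walk each access:
#0 VA=0x40D679 (r,kernel):
  L0 @0x20[2] → 0x24007  P=1,RW=1,US=1,PS=0
  L1 @0x24[13] → 0x28007  P=1,RW=1,US=1,PS=0
  → PA=0x28679  (2 entries read)

Access #0 fault: NONE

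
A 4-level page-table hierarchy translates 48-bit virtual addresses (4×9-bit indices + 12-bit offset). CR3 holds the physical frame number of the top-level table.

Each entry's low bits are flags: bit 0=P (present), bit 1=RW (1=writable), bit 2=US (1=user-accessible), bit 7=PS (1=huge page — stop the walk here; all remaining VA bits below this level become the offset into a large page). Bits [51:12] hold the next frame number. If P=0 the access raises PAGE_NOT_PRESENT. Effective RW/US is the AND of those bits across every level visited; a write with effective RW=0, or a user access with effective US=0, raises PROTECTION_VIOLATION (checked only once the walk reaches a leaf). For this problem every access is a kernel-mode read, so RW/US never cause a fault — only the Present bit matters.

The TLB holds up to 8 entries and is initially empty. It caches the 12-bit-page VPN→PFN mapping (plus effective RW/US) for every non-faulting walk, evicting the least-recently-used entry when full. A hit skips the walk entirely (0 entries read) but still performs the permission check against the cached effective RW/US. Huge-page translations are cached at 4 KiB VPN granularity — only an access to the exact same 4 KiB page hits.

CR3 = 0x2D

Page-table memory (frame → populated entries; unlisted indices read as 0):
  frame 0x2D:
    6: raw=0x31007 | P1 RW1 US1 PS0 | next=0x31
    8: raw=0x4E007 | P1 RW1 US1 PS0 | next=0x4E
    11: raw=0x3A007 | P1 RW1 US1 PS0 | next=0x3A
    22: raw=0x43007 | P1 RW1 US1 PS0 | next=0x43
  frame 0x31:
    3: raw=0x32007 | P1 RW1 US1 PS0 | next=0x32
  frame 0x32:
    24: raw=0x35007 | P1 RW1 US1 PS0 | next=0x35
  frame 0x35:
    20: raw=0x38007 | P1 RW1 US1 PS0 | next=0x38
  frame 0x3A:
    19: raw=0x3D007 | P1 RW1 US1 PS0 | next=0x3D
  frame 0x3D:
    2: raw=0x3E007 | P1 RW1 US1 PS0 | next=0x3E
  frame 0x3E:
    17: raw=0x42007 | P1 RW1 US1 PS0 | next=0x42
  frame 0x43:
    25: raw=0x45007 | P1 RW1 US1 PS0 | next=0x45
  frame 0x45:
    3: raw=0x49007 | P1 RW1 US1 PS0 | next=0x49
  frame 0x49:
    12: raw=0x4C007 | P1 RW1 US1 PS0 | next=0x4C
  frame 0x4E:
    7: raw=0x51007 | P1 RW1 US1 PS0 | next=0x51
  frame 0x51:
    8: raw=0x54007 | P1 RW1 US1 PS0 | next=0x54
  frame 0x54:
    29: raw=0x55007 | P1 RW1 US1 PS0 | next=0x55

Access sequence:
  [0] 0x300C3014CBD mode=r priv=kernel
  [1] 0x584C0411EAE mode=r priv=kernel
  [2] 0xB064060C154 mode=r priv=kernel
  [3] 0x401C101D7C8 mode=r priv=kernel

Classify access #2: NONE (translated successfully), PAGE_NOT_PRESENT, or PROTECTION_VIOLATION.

Trace:
#0 VA=0x300C3014CBD (r,kernel):
  lvl0: tbl 0x2D, slot 6 ⇒ 0x31007 (P1/RW1/US1/PS0)
  lvl1: tbl 0x31, slot 3 ⇒ 0x32007 (P1/RW1/US1/PS0)
  lvl2: tbl 0x32, slot 24 ⇒ 0x35007 (P1/RW1/US1/PS0)
  lvl3: tbl 0x35, slot 20 ⇒ 0x38007 (P1/RW1/US1/PS0)
  ⇒ phys 0x38CBD  [4 reads]
#1 VA=0x584C0411EAE (r,kernel):
  lvl0: tbl 0x2D, slot 11 ⇒ 0x3A007 (P1/RW1/US1/PS0)
  lvl1: tbl 0x3A, slot 19 ⇒ 0x3D007 (P1/RW1/US1/PS0)
  lvl2: tbl 0x3D, slot 2 ⇒ 0x3E007 (P1/RW1/US1/PS0)
  lvl3: tbl 0x3E, slot 17 ⇒ 0x42007 (P1/RW1/US1/PS0)
  ⇒ phys 0x42EAE  [4 reads]
#2 VA=0xB064060C154 (r,kernel):
  lvl0: tbl 0x2D, slot 22 ⇒ 0x43007 (P1/RW1/US1/PS0)
  lvl1: tbl 0x43, slot 25 ⇒ 0x45007 (P1/RW1/US1/PS0)
  lvl2: tbl 0x45, slot 3 ⇒ 0x49007 (P1/RW1/US1/PS0)
  lvl3: tbl 0x49, slot 12 ⇒ 0x4C007 (P1/RW1/US1/PS0)
  ⇒ phys 0x4C154  [4 reads]
#3 VA=0x401C101D7C8 (r,kernel):
  lvl0: tbl 0x2D, slot 8 ⇒ 0x4E007 (P1/RW1/US1/PS0)
  lvl1: tbl 0x4E, slot 7 ⇒ 0x51007 (P1/RW1/US1/PS0)
  lvl2: tbl 0x51, slot 8 ⇒ 0x54007 (P1/RW1/US1/PS0)
  lvl3: tbl 0x54, slot 29 ⇒ 0x55007 (P1/RW1/US1/PS0)
  ⇒ phys 0x557C8  [4 reads]

Access #2 fault: NONE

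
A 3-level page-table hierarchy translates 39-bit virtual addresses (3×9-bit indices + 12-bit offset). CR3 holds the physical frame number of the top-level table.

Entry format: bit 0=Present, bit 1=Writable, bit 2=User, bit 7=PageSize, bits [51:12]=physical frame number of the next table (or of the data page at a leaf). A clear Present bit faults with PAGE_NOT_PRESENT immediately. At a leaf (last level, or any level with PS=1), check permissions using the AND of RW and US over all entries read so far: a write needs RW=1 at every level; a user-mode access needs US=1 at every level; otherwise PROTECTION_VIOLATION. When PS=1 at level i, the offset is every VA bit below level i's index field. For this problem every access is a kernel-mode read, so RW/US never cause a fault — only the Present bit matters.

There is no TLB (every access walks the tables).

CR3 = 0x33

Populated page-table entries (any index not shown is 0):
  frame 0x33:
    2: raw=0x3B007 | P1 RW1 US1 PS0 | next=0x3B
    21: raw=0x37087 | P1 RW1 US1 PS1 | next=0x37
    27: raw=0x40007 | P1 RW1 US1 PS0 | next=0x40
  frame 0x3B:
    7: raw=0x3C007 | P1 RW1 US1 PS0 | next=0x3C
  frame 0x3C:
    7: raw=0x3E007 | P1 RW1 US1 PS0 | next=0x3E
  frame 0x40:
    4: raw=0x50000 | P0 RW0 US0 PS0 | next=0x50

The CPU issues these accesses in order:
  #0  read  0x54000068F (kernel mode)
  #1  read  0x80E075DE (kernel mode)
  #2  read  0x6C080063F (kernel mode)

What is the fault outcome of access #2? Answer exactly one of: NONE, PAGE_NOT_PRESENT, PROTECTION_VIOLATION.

Walk each access:
#0 VA=0x54000068F (r,kernel):
  [0] read 0x33 idx=21: raw=0x37087 flags P=1 W=1 U=1 S=1
  → PA=0x3768F (huge @L0)  (1 entries read)
#1 VA=0x80E075DE (r,kernel):
  [0] read 0x33 idx=2: raw=0x3B007 flags P=1 W=1 U=1 S=0
  [1] read 0x3B idx=7: raw=0x3C007 flags P=1 W=1 U=1 S=0
  [2] read 0x3C idx=7: raw=0x3E007 flags P=1 W=1 U=1 S=0
  → PA=0x3E5DE  (3 entries read)
#2 VA=0x6C080063F (r,kernel):
  [0] read 0x33 idx=27: raw=0x40007 flags P=1 W=1 U=1 S=0
  [1] read 0x40 idx=4: raw=0x50000 flags P=0 W=0 U=0 S=0
  ✗ PAGE_NOT_PRESENT  [2 reads]

Access #2 fault: PAGE_NOT_PRESENT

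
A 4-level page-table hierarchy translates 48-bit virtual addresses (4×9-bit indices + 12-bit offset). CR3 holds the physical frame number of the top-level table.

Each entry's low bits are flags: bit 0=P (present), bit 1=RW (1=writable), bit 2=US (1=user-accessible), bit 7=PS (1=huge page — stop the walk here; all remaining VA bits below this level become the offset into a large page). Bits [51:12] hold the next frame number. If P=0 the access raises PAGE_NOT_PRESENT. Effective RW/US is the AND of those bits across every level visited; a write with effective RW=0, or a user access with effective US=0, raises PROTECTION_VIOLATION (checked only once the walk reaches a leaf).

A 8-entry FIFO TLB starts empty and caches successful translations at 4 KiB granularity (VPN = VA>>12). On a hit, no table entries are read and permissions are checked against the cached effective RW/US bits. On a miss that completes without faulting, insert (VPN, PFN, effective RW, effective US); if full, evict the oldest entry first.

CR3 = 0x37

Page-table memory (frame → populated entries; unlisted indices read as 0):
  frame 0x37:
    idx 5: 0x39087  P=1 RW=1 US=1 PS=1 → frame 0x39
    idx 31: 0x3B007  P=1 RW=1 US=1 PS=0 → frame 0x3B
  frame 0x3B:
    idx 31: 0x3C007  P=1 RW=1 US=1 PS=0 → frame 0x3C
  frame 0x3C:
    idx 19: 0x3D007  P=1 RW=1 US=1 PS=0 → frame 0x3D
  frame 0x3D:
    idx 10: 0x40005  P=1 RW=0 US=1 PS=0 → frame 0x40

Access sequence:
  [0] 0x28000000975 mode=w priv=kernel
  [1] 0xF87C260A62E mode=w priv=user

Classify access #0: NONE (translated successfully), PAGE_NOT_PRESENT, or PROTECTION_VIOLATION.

Walk each access:
#0 VA=0x28000000975 (w,kernel):
  [0] read 0x37 idx=5: raw=0x39087 flags P=1 W=1 U=1 S=1
  ⇒ phys 0x39975 (huge @L0)  [1 reads]
#1 VA=0xF87C260A62E (w,user):
  [0] read 0x37 idx=31: raw=0x3B007 flags P=1 W=1 U=1 S=0
  [1] read 0x3B idx=31: raw=0x3C007 flags P=1 W=1 U=1 S=0
  [2] read 0x3C idx=19: raw=0x3D007 flags P=1 W=1 U=1 S=0
  [3] read 0x3D idx=10: raw=0x40005 flags P=1 W=0 U=1 S=0
  ✗ PROTECTION_VIOLATION  [4 reads]

Access #0 fault: NONE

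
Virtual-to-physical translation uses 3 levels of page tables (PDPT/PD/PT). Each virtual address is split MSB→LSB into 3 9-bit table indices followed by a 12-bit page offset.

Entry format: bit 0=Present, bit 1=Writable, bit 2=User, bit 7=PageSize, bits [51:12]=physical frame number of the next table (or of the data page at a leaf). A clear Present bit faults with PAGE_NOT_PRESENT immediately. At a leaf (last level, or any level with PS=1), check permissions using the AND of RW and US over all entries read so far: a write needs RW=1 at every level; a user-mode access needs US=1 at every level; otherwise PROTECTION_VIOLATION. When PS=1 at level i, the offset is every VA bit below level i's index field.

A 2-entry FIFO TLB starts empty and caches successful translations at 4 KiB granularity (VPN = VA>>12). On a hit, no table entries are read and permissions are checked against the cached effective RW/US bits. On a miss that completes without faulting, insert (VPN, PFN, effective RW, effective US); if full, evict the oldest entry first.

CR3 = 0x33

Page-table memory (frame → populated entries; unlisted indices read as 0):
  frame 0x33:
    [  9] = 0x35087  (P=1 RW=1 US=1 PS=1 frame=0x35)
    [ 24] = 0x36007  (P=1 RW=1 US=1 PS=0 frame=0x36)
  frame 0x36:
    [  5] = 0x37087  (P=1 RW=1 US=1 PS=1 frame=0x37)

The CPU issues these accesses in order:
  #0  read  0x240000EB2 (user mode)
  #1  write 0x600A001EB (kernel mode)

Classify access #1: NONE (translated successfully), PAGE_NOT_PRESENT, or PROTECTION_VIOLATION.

Trace:
#0 VA=0x240000EB2 (r,user):
  [0] read 0x33 idx=9: raw=0x35087 flags P=1 W=1 U=1 S=1
  ⇒ phys 0x35EB2 (huge @L0)  [1 reads]
#1 VA=0x600A001EB (w,kernel):
  [0] read 0x33 idx=24: raw=0x36007 flags P=1 W=1 U=1 S=0
  [1] read 0x36 idx=5: raw=0x37087 flags P=1 W=1 U=1 S=1
  ⇒ phys 0x371EB (huge @L1)  [2 reads]

Access #1 fault: NONE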